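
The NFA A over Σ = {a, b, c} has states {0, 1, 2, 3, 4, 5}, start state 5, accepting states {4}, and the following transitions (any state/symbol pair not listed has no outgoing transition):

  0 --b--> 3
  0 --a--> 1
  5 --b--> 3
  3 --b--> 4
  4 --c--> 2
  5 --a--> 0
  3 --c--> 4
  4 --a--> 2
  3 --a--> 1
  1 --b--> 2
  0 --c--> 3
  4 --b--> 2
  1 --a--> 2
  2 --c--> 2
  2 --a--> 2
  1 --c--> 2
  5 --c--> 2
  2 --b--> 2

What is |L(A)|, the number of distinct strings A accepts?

6

The useful subgraph on states {0, 3, 4, 5} is acyclic, so L(A) is finite; the longest accepting path visits 4 useful states, giving maximum string length 3.
Counting accepting paths from 5 by length: 2 of length 2, 4 of length 3. Total 6.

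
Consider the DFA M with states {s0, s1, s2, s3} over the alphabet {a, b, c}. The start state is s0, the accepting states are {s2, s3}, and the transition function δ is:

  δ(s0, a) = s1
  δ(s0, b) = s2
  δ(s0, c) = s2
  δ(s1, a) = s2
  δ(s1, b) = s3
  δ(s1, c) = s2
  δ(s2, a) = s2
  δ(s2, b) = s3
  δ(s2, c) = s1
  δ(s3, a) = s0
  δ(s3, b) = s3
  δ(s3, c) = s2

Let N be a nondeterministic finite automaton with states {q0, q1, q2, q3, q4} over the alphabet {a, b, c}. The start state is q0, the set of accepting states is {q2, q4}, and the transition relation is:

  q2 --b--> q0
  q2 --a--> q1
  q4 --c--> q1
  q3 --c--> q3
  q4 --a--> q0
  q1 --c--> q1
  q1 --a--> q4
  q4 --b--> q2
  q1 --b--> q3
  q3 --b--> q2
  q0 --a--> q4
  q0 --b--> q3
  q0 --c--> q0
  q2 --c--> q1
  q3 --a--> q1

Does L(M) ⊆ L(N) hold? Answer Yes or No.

No

The string b is in L(M) but not in L(N).
So L(M) ⊄ L(N).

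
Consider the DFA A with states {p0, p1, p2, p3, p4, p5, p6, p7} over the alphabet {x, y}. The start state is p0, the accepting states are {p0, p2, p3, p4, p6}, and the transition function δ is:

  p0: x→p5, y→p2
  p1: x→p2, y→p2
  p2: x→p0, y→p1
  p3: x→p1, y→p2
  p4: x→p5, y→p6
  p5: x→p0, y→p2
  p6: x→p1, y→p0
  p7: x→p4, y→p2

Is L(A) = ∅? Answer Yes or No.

No

The empty string ε is accepted: the run p0 ends in the accepting state p0.
Since at least one string is accepted, L(A) is not empty.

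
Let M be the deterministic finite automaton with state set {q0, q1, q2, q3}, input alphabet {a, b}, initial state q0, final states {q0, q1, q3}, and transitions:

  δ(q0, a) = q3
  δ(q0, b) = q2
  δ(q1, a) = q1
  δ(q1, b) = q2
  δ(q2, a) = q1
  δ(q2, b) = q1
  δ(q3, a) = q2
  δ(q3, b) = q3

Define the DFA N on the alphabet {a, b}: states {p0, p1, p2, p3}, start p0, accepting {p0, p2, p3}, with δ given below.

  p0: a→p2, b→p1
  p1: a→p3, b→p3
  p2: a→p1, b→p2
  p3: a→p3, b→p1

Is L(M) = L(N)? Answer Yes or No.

Yes

Exploring the product automaton M × N from the start pair (q0, p0), following both machines on each input symbol, reaches 4 state pairs: (q0, p0), (q3, p2), (q2, p1), (q1, p3).
M accepts in {q0, q1, q3} and N accepts in {p0, p2, p3}. In every reachable pair the two components are either both accepting — (q0, p0), (q3, p2), (q1, p3) — or both non-accepting, so no string is accepted by exactly one of the machines: L(M) \ L(N) and L(N) \ L(M) are both empty.
Hence every string is accepted by M iff it is accepted by N, and the two languages coincide.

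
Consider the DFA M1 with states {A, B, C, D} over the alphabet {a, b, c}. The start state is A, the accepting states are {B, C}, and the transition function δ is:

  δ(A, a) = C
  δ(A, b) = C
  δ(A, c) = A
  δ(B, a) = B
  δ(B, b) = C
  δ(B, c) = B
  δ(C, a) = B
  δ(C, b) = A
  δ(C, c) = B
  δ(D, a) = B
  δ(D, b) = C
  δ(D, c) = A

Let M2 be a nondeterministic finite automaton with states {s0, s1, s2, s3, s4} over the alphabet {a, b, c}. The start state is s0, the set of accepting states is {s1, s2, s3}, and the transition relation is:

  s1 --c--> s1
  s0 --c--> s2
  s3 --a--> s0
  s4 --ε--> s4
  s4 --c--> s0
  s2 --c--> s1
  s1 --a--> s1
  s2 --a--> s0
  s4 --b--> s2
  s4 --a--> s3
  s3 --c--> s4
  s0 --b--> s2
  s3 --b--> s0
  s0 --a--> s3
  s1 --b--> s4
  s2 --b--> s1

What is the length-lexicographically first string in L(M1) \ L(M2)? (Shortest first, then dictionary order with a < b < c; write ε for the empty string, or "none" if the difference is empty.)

The string aa is accepted by M1 but not by M2.
No shorter string lies in the difference, and aa is the lexicographically first length-2 string in L(M1) \ L(M2).

aa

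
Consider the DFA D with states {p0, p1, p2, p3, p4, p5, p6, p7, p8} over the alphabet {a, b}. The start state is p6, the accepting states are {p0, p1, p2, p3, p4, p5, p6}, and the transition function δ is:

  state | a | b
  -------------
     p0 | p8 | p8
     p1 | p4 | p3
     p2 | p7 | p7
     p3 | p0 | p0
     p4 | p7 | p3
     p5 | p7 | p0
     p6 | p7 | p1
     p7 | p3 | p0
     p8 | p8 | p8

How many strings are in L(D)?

17

The useful subgraph on states {p0, p1, p3, p4, p6, p7} is acyclic, so L(D) is finite; the longest accepting path visits 6 useful states, giving maximum string length 5.
Counting accepting paths from p6 by length: 1 of length 0, 1 of length 1, 4 of length 2, 5 of length 3, 4 of length 4, 2 of length 5. Total 17.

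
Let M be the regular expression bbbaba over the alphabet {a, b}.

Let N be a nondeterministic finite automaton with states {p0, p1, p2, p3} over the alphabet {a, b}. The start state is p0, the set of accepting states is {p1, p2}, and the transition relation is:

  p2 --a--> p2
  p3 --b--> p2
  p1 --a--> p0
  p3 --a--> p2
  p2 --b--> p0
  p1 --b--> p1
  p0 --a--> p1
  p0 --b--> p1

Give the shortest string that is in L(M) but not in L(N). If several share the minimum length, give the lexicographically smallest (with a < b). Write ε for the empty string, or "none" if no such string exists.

bbbaba

The string bbbaba is accepted by M but not by N.
No shorter string lies in the difference, and bbbaba is the lexicographically first length-6 string in L(M) \ L(N).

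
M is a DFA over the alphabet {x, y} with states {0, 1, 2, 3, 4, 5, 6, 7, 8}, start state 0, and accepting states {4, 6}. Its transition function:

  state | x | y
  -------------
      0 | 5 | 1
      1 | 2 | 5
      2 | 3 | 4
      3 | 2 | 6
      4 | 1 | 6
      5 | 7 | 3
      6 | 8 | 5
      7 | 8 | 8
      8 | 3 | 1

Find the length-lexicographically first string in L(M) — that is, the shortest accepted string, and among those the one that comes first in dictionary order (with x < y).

xyy

A breadth-first search from 0 reaches an accepting state first via the path 0 → 5 → 3 → 6 on input xyy.
No string of length < 3 is accepted (BFS exhausts all shorter strings without reaching an accepting state), and xyy is the lexicographically least accepting string of length 3.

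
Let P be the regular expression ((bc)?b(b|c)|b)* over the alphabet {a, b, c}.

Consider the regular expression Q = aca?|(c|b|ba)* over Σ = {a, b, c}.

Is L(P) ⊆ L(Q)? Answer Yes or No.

Yes

Converting the expression P to a DFA (subset construction, then merging equivalent states) gives the minimal DFA with states {p0, p1, p2}, start state p0, accepting states {p0, p2} and transitions p0: a→p1, b→p2, c→p1; p1: a→p1, b→p1, c→p1; p2: a→p1, b→p2, c→p0.
Converting the expression Q to a DFA (subset construction, then merging equivalent states) gives the minimal DFA with states {q0, q1, q2, q3, q4, q5, q6}, start state q0, accepting states {q0, q2, q3, q5, q6} and transitions q0: a→q1, b→q2, c→q3; q1: a→q4, b→q4, c→q5; q2: a→q3, b→q2, c→q3; q3: a→q4, b→q2, c→q3; q4: a→q4, b→q4, c→q4; q5: a→q6, b→q4, c→q4; q6: a→q4, b→q4, c→q4.
Exploring the product automaton P × Q from the start pair (p0, q0), following both machines on each input symbol, reaches 9 state pairs: (p0, q0), (p1, q1), (p2, q2), (p1, q3), (p1, q4), (p1, q5), (p0, q3), (p1, q2), (p1, q6).
P accepts in {p0, p2} and Q accepts in {q0, q2, q3, q5, q6}. The reachable pairs whose P-component is accepting are (p0, q0), (p2, q2), (p0, q3); in each of them the Q-component is accepting too, so the product for L(P) \ L(Q) (P-component accepting, Q-component rejecting) has no reachable accepting pair and the difference is empty.
Hence every string in L(P) is also in L(Q).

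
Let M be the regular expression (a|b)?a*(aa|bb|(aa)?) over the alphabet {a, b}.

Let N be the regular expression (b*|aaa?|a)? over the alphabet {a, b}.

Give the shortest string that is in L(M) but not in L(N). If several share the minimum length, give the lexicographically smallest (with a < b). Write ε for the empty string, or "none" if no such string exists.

ba

The string ba is accepted by M but not by N.
No shorter string lies in the difference, and ba is the lexicographically first length-2 string in L(M) \ L(N).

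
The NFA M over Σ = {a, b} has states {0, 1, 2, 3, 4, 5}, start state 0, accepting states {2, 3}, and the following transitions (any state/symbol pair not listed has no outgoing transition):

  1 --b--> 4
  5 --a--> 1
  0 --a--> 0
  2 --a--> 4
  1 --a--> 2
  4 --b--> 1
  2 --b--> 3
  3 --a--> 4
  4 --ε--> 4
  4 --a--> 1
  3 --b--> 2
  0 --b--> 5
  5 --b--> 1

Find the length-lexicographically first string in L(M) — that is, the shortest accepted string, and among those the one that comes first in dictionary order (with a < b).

A breadth-first search from 0 reaches an accepting state first via the path 0 → 5 → 1 → 2 on input baa.
No string of length < 3 is accepted (BFS exhausts all shorter strings without reaching an accepting state), and baa is the lexicographically least accepting string of length 3.

baa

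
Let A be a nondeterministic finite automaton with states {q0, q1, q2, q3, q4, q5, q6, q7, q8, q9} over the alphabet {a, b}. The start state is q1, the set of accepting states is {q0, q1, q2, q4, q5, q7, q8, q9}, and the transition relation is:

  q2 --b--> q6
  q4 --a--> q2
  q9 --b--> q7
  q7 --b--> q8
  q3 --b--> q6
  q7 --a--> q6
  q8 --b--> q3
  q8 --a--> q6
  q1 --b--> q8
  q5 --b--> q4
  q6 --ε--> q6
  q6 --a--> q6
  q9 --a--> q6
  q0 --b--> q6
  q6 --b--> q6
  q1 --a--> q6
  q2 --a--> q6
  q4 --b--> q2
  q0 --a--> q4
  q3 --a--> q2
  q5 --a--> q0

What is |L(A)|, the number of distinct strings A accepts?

The useful subgraph on states {q1, q2, q3, q8} is acyclic, so L(A) is finite; the longest accepting path visits 4 useful states, giving maximum string length 3.
Counting accepting paths from q1 by length: 1 of length 0, 1 of length 1, 1 of length 3. Total 3.

3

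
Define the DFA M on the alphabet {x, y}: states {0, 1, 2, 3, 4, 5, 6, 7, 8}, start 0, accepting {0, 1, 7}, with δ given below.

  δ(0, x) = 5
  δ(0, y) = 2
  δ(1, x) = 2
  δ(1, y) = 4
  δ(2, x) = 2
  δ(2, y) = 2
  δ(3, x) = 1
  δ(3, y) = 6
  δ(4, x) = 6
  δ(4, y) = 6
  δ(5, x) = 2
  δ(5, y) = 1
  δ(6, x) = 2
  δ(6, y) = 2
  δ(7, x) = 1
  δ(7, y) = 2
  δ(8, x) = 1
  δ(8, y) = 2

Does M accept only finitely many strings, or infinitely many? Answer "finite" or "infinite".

finite

The useful states (reachable from 0 and able to reach an accepting state) are {0, 1, 5}.
Restricted to these states the transition graph has no cycle, so every accepting path has bounded length and L is finite.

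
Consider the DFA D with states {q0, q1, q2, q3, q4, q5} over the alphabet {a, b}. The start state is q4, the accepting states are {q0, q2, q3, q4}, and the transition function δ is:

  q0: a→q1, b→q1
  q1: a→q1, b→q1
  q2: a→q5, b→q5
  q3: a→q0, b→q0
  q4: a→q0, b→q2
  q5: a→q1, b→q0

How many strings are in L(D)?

5

The useful subgraph on states {q0, q2, q4, q5} is acyclic, so L(D) is finite; the longest accepting path visits 4 useful states, giving maximum string length 3.
Counting accepting paths from q4 by length: 1 of length 0, 2 of length 1, 2 of length 3. Total 5.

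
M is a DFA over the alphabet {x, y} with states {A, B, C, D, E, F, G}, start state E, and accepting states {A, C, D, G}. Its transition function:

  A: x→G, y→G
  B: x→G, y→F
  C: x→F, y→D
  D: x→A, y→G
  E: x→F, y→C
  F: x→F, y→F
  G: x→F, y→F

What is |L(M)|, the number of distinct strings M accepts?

The useful subgraph on states {A, C, D, E, G} is acyclic, so L(M) is finite; the longest accepting path visits 5 useful states, giving maximum string length 4.
Counting accepting paths from E by length: 1 of length 1, 1 of length 2, 2 of length 3, 2 of length 4. Total 6.

6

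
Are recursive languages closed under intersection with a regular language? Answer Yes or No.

Yes

A regular language is decidable (simulate its DFA), so run that check and the decider for L and accept iff both accept; everything halts.
So the recursive languages are closed under intersection with a regular language.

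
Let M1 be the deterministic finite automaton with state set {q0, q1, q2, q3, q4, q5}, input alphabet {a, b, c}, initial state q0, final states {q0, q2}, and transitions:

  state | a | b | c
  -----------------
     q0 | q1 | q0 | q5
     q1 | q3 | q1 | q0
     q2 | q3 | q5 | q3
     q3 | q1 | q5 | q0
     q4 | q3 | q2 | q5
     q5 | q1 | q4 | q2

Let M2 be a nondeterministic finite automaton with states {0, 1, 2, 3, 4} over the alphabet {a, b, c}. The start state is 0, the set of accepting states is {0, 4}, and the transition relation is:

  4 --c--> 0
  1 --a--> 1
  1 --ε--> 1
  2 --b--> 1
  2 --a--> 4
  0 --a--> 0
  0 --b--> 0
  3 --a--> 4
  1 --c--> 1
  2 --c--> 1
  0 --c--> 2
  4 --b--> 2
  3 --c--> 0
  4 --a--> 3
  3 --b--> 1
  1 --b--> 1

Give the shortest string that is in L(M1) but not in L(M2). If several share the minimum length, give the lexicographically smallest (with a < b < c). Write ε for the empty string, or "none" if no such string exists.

ac

The string ac is accepted by M1 but not by M2.
No shorter string lies in the difference, and ac is the lexicographically first length-2 string in L(M1) \ L(M2).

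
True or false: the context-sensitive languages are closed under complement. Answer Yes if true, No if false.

The context-sensitive languages are exactly NSPACE(n), and by the Immerman–Szelepcsényi theorem nondeterministic space classes (from log n up) are closed under complement.
So the context-sensitive languages are closed under complement.

Yes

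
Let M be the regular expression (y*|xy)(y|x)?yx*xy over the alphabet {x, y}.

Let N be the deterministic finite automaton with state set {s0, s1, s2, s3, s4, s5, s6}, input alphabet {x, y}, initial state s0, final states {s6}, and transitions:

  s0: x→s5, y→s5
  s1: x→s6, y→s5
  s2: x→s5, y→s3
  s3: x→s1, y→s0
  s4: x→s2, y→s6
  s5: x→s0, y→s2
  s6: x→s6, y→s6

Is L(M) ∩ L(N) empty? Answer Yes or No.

No

The string xyyxxy is accepted by both M and N.
Hence L(M) ∩ L(N) ≠ ∅.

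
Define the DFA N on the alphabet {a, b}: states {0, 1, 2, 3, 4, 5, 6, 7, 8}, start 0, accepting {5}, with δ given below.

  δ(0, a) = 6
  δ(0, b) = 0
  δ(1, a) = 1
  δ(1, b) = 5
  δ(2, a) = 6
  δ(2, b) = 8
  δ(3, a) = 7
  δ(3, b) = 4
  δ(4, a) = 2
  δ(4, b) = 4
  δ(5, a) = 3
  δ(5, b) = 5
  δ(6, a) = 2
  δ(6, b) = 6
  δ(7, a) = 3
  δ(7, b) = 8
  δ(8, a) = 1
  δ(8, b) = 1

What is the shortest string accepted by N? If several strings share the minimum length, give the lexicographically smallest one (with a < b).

A breadth-first search from 0 reaches an accepting state first via the path 0 → 6 → 2 → 8 → 1 → 5 on input aabab.
No string of length < 5 is accepted (BFS exhausts all shorter strings without reaching an accepting state), and aabab is the lexicographically least accepting string of length 5.

aabab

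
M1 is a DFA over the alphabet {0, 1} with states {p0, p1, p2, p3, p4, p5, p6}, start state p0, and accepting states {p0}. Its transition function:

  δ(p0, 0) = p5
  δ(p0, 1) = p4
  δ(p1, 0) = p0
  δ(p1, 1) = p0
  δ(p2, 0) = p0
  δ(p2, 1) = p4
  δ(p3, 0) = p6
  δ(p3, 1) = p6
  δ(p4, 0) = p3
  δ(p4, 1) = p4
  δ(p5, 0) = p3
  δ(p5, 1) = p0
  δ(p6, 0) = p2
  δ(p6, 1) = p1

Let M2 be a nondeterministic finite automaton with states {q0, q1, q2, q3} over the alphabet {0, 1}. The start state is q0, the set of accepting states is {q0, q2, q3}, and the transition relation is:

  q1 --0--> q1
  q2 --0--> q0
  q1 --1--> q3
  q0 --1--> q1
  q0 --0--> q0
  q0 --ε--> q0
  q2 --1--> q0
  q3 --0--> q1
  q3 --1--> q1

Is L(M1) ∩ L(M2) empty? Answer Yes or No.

The empty string ε is accepted by both M1 and M2.
Hence L(M1) ∩ L(M2) ≠ ∅.

No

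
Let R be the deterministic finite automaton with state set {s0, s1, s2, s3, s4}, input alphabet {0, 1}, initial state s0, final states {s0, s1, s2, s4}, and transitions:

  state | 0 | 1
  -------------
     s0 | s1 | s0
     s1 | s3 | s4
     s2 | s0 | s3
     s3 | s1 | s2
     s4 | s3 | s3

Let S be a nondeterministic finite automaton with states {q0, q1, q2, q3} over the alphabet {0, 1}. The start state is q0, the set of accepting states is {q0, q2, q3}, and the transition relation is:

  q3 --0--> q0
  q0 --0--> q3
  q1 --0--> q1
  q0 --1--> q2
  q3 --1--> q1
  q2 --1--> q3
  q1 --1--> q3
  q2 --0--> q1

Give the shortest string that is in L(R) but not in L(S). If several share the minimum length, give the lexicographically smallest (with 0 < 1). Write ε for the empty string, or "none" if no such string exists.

The string 01 is accepted by R but not by S.
No shorter string lies in the difference, and 01 is the lexicographically first length-2 string in L(R) \ L(S).

01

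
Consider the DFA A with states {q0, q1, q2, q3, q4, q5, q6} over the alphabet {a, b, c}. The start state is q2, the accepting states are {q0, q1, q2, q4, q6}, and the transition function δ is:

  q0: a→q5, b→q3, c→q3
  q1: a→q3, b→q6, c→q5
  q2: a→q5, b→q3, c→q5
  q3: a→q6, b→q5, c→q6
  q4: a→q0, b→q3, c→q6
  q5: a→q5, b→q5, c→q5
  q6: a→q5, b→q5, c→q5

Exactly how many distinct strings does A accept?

The useful subgraph on states {q2, q3, q6} is acyclic, so L(A) is finite; the longest accepting path visits 3 useful states, giving maximum string length 2.
Counting accepting paths from q2 by length: 1 of length 0, 2 of length 2. Total 3.

3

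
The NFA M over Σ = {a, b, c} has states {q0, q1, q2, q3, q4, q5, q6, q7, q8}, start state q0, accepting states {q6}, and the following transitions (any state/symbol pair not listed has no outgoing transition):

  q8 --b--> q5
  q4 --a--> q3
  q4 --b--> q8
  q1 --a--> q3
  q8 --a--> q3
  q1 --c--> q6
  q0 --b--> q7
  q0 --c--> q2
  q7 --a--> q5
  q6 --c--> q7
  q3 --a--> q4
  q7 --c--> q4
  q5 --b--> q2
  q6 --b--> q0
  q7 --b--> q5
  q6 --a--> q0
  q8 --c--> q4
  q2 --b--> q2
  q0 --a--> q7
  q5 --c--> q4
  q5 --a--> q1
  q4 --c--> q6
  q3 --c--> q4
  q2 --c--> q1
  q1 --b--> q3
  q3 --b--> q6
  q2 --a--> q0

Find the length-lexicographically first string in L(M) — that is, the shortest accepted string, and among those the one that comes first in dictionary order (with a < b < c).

A breadth-first search from q0 reaches an accepting state first via the path q0 → q7 → q4 → q6 on input acc.
No string of length < 3 is accepted (BFS exhausts all shorter strings without reaching an accepting state), and acc is the lexicographically least accepting string of length 3.

acc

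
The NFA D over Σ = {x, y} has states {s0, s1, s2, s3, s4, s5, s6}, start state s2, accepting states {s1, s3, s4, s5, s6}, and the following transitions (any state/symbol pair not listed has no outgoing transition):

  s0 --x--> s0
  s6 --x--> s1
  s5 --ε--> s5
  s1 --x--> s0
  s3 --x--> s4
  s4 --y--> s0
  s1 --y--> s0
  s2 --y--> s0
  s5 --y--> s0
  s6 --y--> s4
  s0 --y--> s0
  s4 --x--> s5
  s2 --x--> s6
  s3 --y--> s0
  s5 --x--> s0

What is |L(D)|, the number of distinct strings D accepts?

The useful subgraph on states {s1, s2, s4, s5, s6} is acyclic, so L(D) is finite; the longest accepting path visits 4 useful states, giving maximum string length 3.
Counting accepting paths from s2 by length: 1 of length 1, 2 of length 2, 1 of length 3. Total 4.

4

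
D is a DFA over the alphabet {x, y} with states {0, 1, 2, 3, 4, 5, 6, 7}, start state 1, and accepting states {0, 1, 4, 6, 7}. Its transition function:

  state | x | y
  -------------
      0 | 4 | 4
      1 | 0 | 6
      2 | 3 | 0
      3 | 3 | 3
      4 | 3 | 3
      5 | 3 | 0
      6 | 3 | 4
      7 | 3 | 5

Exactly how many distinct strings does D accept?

6

The useful subgraph on states {0, 1, 4, 6} is acyclic, so L(D) is finite; the longest accepting path visits 3 useful states, giving maximum string length 2.
Counting accepting paths from 1 by length: 1 of length 0, 2 of length 1, 3 of length 2. Total 6.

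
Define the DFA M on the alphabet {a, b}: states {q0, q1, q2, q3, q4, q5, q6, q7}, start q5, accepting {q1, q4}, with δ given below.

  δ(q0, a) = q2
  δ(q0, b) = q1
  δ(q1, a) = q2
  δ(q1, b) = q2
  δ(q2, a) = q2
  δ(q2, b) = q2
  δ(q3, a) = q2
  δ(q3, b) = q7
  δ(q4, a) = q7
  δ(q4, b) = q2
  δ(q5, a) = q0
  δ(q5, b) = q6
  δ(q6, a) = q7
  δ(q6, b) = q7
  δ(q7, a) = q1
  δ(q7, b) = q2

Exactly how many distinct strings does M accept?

The useful subgraph on states {q0, q1, q5, q6, q7} is acyclic, so L(M) is finite; the longest accepting path visits 4 useful states, giving maximum string length 3.
Counting accepting paths from q5 by length: 1 of length 2, 2 of length 3. Total 3.

3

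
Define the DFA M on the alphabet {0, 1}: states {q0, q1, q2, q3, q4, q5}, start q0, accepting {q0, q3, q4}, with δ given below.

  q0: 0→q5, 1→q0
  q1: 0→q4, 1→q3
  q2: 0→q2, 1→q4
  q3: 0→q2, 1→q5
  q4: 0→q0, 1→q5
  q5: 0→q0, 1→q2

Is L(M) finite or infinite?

infinite

State q0 is reachable from the start and can reach an accepting state, and it lies on the cycle q0 → q0.
Traversing that cycle any number of times yields accepted strings of unbounded length, so the language is infinite.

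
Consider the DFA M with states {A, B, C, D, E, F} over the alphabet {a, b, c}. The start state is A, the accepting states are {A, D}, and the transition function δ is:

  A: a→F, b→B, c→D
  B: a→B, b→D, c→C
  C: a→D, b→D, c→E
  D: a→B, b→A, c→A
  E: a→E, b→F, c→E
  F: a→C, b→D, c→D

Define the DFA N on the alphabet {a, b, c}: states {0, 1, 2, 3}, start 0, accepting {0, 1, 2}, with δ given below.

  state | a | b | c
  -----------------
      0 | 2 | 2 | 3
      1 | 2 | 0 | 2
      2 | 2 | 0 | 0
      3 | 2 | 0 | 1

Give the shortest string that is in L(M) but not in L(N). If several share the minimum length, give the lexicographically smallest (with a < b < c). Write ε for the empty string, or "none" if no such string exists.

The string c is accepted by M but not by N.
No shorter string lies in the difference, and c is the lexicographically first length-1 string in L(M) \ L(N).

c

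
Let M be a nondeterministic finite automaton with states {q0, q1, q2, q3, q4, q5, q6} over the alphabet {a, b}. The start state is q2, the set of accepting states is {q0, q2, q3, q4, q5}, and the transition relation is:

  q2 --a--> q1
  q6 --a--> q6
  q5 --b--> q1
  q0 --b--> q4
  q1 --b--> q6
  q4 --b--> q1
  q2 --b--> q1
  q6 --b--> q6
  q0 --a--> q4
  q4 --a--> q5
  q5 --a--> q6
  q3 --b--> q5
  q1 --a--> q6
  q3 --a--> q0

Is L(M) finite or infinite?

finite

The useful states (reachable from q2 and able to reach an accepting state) are {q2}.
Restricted to these states the transition graph has no cycle, so every accepting path has bounded length and L is finite.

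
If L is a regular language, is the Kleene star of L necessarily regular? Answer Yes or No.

Yes

If R is a regular expression for L then R* denotes L*; on automata, add a new accepting start state with an ε-move into the old start state and ε-moves from every old accepting state back to it.
So the regular languages are closed under Kleene star.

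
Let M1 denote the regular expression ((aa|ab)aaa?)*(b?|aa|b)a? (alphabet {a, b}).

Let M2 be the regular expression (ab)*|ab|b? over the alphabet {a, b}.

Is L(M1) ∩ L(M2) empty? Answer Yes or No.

No

The empty string ε is accepted by both M1 and M2.
Hence L(M1) ∩ L(M2) ≠ ∅.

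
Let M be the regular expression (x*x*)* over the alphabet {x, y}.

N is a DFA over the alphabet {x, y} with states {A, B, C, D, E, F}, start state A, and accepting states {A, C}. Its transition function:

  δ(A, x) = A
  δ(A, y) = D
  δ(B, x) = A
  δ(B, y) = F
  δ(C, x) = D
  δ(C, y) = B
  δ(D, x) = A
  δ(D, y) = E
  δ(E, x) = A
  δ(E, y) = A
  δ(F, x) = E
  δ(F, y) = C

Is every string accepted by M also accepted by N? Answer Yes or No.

Yes

Converting the expression M to a DFA (subset construction, then merging equivalent states) gives the minimal DFA with states {m0, m1}, start state m0, accepting states {m0} and transitions m0: x→m0, y→m1; m1: x→m1, y→m1.
Exploring the product automaton M × N from the start pair (m0, A), following both machines on each input symbol, reaches 4 state pairs: (m0, A), (m1, D), (m1, A), (m1, E).
M accepts in {m0} and N accepts in {A, C}. The reachable pairs whose M-component is accepting are (m0, A); in each of them the N-component is accepting too, so the product for L(M) \ L(N) (M-component accepting, N-component rejecting) has no reachable accepting pair and the difference is empty.
Hence every string in L(M) is also in L(N).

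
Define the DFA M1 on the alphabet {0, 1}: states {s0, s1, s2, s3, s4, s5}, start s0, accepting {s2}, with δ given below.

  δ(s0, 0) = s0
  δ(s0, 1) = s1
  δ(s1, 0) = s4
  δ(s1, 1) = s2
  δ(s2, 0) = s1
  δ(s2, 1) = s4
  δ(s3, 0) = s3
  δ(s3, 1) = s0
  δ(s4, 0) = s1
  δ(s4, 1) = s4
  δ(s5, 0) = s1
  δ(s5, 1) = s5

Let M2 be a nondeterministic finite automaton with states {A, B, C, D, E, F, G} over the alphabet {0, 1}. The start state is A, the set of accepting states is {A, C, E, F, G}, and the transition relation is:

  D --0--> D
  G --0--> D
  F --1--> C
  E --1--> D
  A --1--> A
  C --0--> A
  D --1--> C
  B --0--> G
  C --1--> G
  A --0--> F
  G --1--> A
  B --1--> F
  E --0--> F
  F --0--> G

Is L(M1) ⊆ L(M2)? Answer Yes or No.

Yes

Exploring the product automaton M1 × M2 from the start pair (s0, A), following both machines on each input symbol, reaches 17 state pairs: (s0, A), (s0, F), (s1, A), (s0, G), (s1, C), (s4, F), (s2, A), (s0, D), (s4, A), (s2, G), (s1, G), (s4, C), (s1, F), (s1, D), (s4, D), (s4, G), (s2, C).
M1 accepts in {s2} and M2 accepts in {A, C, E, F, G}. The reachable pairs whose M1-component is accepting are (s2, A), (s2, G), (s2, C); in each of them the M2-component is accepting too, so the product for L(M1) \ L(M2) (M1-component accepting, M2-component rejecting) has no reachable accepting pair and the difference is empty.
Hence every string in L(M1) is also in L(M2).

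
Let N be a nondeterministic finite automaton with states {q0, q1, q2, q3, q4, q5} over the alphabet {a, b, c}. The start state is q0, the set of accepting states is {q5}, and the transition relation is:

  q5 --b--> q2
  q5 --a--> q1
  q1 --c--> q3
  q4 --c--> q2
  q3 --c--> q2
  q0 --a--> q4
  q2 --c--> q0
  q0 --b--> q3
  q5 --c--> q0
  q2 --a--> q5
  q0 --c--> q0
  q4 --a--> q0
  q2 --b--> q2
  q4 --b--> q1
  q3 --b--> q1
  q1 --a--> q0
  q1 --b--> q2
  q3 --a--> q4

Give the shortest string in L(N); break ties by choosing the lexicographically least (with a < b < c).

aca

A breadth-first search from q0 reaches an accepting state first via the path q0 → q4 → q2 → q5 on input aca.
No string of length < 3 is accepted (BFS exhausts all shorter strings without reaching an accepting state), and aca is the lexicographically least accepting string of length 3.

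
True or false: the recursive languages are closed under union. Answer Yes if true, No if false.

Yes

Run a decider for L₁ and then a decider for L₂ on the input and accept if either accepts; both sub-runs halt, so this is again a decider.
So the recursive languages are closed under union.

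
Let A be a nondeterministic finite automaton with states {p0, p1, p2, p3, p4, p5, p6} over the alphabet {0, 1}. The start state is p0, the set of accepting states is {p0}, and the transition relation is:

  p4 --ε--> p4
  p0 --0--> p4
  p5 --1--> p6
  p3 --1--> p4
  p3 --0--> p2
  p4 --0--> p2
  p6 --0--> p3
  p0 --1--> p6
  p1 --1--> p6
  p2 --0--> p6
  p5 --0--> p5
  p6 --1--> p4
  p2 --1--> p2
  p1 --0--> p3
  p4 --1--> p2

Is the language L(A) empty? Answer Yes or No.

The empty string ε is accepted: the run p0 ends in the accepting state p0.
Since at least one string is accepted, L(A) is not empty.

No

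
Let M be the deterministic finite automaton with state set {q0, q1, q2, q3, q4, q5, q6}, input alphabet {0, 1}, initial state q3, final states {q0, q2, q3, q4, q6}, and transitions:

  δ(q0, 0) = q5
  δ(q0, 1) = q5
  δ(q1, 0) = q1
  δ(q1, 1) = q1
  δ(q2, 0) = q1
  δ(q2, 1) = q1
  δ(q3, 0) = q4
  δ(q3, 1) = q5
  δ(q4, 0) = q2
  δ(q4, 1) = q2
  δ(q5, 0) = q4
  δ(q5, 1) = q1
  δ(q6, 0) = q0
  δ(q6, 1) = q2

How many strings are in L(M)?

7

The useful subgraph on states {q2, q3, q4, q5} is acyclic, so L(M) is finite; the longest accepting path visits 4 useful states, giving maximum string length 3.
Counting accepting paths from q3 by length: 1 of length 0, 1 of length 1, 3 of length 2, 2 of length 3. Total 7.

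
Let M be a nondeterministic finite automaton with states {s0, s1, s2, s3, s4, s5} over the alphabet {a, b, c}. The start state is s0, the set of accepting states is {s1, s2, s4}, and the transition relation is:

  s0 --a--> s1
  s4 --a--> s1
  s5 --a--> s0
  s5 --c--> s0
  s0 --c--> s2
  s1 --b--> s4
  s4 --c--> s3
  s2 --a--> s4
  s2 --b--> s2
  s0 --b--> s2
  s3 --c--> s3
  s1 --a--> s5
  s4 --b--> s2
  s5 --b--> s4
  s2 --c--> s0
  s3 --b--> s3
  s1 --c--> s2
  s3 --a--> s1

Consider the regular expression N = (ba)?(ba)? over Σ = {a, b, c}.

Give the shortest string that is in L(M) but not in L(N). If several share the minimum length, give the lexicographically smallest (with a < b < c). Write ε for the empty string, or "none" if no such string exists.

The string a is accepted by M but not by N.
No shorter string lies in the difference, and a is the lexicographically first length-1 string in L(M) \ L(N).

a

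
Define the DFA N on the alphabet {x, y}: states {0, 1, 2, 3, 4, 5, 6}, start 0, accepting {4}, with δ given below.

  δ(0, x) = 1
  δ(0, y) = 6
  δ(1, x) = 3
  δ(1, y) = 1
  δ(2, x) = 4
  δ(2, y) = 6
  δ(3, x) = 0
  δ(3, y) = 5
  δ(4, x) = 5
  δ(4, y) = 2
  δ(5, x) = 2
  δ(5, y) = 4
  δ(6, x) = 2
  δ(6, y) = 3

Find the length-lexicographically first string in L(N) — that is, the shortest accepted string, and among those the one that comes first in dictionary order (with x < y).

A breadth-first search from 0 reaches an accepting state first via the path 0 → 6 → 2 → 4 on input yxx.
No string of length < 3 is accepted (BFS exhausts all shorter strings without reaching an accepting state), and yxx is the lexicographically least accepting string of length 3.

yxx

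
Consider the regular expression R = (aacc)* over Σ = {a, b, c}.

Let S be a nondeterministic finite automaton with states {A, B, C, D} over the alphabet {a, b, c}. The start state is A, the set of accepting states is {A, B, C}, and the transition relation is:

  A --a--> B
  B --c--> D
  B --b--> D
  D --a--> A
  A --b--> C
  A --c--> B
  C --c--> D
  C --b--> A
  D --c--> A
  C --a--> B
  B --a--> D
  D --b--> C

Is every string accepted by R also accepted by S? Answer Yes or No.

No

The string aaccaacc is in L(R) but not in L(S).
So L(R) ⊄ L(S).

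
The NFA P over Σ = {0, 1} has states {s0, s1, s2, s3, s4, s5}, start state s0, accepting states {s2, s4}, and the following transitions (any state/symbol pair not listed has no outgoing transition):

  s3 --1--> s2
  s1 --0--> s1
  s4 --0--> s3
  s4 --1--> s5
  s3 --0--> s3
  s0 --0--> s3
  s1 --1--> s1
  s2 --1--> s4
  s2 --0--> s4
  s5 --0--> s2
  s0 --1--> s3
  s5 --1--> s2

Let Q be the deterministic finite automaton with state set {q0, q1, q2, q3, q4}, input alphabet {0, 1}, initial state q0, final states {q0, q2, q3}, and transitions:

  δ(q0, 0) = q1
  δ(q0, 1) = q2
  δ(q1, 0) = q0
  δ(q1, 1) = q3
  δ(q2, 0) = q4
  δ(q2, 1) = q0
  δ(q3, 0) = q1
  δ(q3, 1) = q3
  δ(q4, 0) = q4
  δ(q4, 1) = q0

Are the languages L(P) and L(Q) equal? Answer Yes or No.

No

The string 010 is accepted by P but rejected by Q.
So L(P) ≠ L(Q).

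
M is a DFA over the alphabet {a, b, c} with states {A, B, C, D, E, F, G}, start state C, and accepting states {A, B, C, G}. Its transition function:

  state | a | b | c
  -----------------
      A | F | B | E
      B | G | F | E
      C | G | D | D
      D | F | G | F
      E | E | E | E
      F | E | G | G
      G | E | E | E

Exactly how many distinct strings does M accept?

12

The useful subgraph on states {C, D, F, G} is acyclic, so L(M) is finite; the longest accepting path visits 4 useful states, giving maximum string length 3.
Counting accepting paths from C by length: 1 of length 0, 1 of length 1, 2 of length 2, 8 of length 3. Total 12.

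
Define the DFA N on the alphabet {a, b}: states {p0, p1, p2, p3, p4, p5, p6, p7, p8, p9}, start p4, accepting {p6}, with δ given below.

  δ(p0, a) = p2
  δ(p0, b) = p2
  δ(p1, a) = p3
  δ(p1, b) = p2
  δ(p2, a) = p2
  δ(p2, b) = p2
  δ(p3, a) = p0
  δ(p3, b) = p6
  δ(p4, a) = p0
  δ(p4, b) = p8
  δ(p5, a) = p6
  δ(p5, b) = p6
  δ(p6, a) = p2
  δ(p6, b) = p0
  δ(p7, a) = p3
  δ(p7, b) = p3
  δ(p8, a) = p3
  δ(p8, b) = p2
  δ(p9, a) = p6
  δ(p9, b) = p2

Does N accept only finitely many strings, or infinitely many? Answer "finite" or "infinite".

finite

The useful states (reachable from p4 and able to reach an accepting state) are {p3, p4, p6, p8}.
Restricted to these states the transition graph has no cycle, so every accepting path has bounded length and L is finite.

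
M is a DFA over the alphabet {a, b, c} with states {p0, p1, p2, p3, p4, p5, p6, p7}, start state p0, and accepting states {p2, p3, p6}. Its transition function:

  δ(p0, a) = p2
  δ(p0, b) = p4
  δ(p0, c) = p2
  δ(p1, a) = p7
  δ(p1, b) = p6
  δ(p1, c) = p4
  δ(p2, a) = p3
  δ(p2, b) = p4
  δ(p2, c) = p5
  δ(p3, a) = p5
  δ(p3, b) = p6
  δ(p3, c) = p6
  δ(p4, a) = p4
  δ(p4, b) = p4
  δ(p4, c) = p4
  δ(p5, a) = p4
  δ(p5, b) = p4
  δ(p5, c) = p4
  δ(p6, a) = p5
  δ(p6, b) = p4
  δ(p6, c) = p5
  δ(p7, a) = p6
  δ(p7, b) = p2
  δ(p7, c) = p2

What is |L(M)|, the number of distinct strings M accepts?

The useful subgraph on states {p0, p2, p3, p6} is acyclic, so L(M) is finite; the longest accepting path visits 4 useful states, giving maximum string length 3.
Counting accepting paths from p0 by length: 2 of length 1, 2 of length 2, 4 of length 3. Total 8.

8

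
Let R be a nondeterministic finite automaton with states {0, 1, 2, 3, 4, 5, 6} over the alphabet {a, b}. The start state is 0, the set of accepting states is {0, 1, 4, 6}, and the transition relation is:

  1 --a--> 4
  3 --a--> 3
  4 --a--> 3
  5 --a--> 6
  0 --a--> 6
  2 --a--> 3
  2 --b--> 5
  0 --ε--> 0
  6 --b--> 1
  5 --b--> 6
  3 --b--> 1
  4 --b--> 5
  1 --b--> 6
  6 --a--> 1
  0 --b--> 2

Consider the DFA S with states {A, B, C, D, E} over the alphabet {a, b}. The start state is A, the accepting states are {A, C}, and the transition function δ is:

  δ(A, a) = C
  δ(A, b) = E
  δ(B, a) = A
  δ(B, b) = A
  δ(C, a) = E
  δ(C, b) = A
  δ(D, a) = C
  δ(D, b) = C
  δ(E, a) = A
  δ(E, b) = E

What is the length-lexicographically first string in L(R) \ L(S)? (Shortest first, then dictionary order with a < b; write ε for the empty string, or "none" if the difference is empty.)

The string aa is accepted by R but not by S.
No shorter string lies in the difference, and aa is the lexicographically first length-2 string in L(R) \ L(S).

aa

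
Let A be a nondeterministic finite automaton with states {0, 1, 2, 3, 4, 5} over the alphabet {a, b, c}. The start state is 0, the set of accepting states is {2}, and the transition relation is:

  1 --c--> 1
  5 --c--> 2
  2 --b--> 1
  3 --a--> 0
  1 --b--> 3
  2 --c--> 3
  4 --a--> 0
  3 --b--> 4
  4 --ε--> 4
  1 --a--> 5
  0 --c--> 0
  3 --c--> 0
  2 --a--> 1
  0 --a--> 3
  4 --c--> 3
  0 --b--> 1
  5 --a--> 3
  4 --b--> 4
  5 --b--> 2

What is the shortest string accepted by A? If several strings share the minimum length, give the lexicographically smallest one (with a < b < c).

bab

A breadth-first search from 0 reaches an accepting state first via the path 0 → 1 → 5 → 2 on input bab.
No string of length < 3 is accepted (BFS exhausts all shorter strings without reaching an accepting state), and bab is the lexicographically least accepting string of length 3.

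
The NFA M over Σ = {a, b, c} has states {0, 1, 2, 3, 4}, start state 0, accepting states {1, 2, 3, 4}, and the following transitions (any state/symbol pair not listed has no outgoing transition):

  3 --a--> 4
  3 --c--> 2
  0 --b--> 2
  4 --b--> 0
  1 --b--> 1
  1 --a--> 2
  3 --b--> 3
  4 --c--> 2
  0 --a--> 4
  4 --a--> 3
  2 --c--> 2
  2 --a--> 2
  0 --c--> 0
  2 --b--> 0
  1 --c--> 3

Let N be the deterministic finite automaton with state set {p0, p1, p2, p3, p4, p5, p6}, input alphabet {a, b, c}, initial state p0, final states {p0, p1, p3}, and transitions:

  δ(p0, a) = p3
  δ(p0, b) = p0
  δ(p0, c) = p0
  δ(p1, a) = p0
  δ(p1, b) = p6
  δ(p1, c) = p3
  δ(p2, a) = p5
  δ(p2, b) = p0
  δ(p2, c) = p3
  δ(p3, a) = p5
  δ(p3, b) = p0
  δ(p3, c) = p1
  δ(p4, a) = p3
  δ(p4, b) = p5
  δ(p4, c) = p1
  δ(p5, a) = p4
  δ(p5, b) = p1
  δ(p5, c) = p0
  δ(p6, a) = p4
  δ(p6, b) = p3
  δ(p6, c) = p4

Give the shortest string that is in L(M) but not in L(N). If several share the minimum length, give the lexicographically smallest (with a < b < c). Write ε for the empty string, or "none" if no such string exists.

aa

The string aa is accepted by M but not by N.
No shorter string lies in the difference, and aa is the lexicographically first length-2 string in L(M) \ L(N).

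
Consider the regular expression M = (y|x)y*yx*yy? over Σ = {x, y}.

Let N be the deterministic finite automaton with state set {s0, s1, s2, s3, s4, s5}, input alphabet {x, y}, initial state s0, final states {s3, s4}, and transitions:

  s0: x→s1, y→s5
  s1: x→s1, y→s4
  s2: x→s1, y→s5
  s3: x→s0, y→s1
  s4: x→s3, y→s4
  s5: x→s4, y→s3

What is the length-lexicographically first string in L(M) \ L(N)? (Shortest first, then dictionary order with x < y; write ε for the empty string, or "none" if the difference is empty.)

The string yyy is accepted by M but not by N.
No shorter string lies in the difference, and yyy is the lexicographically first length-3 string in L(M) \ L(N).

yyy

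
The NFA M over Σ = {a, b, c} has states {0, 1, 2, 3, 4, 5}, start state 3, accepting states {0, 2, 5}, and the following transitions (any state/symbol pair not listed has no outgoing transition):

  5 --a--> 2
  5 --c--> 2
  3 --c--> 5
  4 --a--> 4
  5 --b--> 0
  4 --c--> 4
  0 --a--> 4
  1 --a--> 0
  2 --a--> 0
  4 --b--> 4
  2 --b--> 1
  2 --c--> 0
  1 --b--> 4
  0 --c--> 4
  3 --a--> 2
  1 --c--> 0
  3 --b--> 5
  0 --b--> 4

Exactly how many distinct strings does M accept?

The useful subgraph on states {0, 1, 2, 3, 5} is acyclic, so L(M) is finite; the longest accepting path visits 5 useful states, giving maximum string length 4.
Counting accepting paths from 3 by length: 3 of length 1, 8 of length 2, 10 of length 3, 8 of length 4. Total 29.

29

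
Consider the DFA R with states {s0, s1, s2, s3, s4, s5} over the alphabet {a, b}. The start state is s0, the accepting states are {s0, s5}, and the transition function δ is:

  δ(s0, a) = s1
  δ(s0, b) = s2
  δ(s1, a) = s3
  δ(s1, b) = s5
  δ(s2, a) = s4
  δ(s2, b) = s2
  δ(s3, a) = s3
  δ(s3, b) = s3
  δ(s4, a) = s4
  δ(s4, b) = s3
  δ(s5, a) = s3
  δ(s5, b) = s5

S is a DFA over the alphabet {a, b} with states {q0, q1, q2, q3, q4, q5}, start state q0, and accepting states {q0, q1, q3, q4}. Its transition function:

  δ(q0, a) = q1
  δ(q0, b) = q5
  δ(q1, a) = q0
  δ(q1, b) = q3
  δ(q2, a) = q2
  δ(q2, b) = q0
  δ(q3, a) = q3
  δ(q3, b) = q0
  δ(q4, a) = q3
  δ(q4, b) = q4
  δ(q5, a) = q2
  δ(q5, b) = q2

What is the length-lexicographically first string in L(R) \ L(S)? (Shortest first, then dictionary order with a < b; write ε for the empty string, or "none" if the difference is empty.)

abbb

The string abbb is accepted by R but not by S.
No shorter string lies in the difference, and abbb is the lexicographically first length-4 string in L(R) \ L(S).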